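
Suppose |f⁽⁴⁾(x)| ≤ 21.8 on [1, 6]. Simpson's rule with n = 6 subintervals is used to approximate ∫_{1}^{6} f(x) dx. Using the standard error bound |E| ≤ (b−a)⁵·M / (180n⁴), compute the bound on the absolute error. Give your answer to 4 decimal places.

|E| ≤ (5)⁵·21.8 / (180·6⁴) = 68125/233280 = 0.2920.

0.2920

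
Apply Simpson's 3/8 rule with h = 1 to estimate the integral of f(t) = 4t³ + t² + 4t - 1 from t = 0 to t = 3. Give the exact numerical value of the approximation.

105

h = (3 − 0)/3 = 1.
Nodes t₀,…,t₃ = 0, 1, 2, 3.
f(t) = 4t³ + t² + 4t - 1: f₀=-1, f₁=8, f₂=43, f₃=128.
(3h/8)·[f₀ + 3f₁ + 3f₂ + f₃] = 0.375·(280) = 105.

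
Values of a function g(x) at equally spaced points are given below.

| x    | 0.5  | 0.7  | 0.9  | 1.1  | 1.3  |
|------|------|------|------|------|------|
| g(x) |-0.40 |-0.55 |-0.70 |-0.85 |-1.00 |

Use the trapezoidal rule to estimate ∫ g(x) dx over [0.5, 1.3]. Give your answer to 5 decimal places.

h = 0.2, n = 4.
(h/2)·[y₀ + 2y₁ + 2y₂ + 2y₃ + y₄] = 0.1·(-5.60) = -0.56000.

-0.56000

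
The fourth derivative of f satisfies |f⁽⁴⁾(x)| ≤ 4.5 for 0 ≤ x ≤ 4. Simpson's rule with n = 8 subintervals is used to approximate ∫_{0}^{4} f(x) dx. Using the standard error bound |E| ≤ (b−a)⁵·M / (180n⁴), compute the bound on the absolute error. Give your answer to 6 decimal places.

|E| ≤ (4)⁵·4.5 / (180·8⁴) = 4608/737280 = 0.006250.

0.006250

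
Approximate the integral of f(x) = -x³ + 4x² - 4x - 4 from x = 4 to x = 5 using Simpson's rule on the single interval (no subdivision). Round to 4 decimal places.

S = (b−a)/6 · [f(4) + 4f(4.5) + f(5)] = 0.166667·[(-20) + 4·(-32.125) + (-49)] = -32.9167.

-32.9167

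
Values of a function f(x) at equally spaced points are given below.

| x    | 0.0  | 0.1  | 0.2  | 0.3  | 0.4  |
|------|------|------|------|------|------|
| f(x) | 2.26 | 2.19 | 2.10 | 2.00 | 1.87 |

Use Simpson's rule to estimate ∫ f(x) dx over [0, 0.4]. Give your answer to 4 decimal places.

0.8363

h = 0.1, n = 4.
(h/3)·[y₀ + 4y₁ + 2y₂ + 4y₃ + y₄] = 0.033333·(25.09) = 0.8363.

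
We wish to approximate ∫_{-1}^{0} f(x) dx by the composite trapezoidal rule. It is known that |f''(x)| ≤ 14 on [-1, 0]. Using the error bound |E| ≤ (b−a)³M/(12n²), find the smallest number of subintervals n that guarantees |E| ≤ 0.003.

Need 14/(12n²) ≤ 0.003.
n² ≥ 14/(12·0.003) = 388.889 ⇒ n ≥ 19.7203, so the smallest n is 20.

20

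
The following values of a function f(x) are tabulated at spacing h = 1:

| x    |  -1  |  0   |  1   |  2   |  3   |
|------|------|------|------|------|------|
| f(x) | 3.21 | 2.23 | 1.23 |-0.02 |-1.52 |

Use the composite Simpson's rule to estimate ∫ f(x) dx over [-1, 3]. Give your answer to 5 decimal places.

h = 1, n = 4.
(h/3)·[y₀ + 4y₁ + 2y₂ + 4y₃ + y₄] = 0.333333·(12.99) = 4.33000.

4.33000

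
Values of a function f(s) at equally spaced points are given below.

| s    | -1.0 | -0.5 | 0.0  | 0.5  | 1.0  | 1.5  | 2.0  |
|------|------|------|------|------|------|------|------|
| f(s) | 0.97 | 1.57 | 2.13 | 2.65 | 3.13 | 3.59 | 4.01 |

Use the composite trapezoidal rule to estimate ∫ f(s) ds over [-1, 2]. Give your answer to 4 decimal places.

7.7800

h = 0.5, n = 6.
(h/2)·[y₀ + 2y₁ + 2y₂ + 2y₃ + 2y₄ + 2y₅ + y₆] = 0.25·(31.12) = 7.7800.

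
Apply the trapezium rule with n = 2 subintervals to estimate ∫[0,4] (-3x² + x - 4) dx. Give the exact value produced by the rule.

-80

h = (4 − 0)/2 = 2.
Nodes x₀,…,x₂ = 0, 2, 4.
f(x) = -3x² + x - 4: f₀=-4, f₁=-14, f₂=-48.
(h/2)·[f₀ + 2f₁ + f₂] = 1·(-80) = -80.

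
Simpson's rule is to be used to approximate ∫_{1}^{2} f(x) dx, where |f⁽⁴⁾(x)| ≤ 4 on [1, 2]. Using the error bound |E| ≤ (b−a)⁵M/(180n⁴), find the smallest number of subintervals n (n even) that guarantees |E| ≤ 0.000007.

Need 4/(180n⁴) ≤ 0.000007.
n⁴ ≥ 4/(180·0.000007) = 3174.6 ⇒ n ≥ 7.5062, so the smallest even n is 8. (n must be even for Simpson's rule.)

8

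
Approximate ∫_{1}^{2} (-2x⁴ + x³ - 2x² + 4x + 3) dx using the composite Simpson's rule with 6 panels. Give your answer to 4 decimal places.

h = (2 − 1)/6 = 0.166667.
Nodes x₀,…,x₆ = 1, 1.166667, 1.333333, 1.5, 1.666667, 1.833333, 2.
f(x) = -2x⁴ + x³ - 2x² + 4x + 3: f₀=4, f₁=2.827160, f₂=0.827160, f₃=-2.25, f₄=-6.691358, f₅=-12.820988, f₆=-21.
(h/3)·[f₀ + 4f₁ + 2f₂ + 4f₃ + 2f₄ + 4f₅ + f₆] = 0.055556·(-77.703704) = -4.3169.

-4.3169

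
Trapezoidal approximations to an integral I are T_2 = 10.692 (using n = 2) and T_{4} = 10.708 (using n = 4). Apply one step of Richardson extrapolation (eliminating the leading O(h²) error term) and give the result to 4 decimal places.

R = (4·T_{4} − T_2) / 3 = (4·10.708 − 10.692)/3 = (32.140)/3 = 10.7133.

10.7133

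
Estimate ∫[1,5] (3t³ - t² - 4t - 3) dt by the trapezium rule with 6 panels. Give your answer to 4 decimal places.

h = (5 − 1)/6 = 0.666667.
Nodes t₀,…,t₆ = 1, 1.666667, 2.333333, 3, 3.666667, 4.333333, 5.
f(t) = 3t³ - t² - 4t - 3: f₀=-5, f₁=1.444444, f₂=20.333333, f₃=57, f₄=116.777778, f₅=205, f₆=327.
(h/2)·[f₀ + 2f₁ + 2f₂ + 2f₃ + 2f₄ + 2f₅ + f₆] = 0.333333·(1123.111111) = 374.3704.

374.3704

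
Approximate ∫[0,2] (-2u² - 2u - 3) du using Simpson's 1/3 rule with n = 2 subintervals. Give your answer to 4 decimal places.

-15.3333

h = (2 − 0)/2 = 1.
Nodes u₀,…,u₂ = 0, 1, 2.
f(u) = -2u² - 2u - 3: f₀=-3, f₁=-7, f₂=-15.
(h/3)·[f₀ + 4f₁ + f₂] = 0.333333·(-46) = -15.3333.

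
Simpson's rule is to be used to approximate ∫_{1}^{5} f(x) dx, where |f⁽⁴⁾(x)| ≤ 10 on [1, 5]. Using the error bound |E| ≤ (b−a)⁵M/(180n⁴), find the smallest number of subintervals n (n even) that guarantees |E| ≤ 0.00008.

30

Need 10240/(180n⁴) ≤ 0.00008.
n⁴ ≥ 10240/(180·0.00008) = 711111 ⇒ n ≥ 29.0392, so the smallest even n is 30. (n must be even for Simpson's rule.)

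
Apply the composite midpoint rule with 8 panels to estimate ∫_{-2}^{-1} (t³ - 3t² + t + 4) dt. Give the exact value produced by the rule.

h = (-1 − (-2))/8 = 0.125.
Midpoints m₁,…,m₈ = -1.9375, -1.8125, -1.6875, -1.5625, -1.4375, -1.3125, -1.1875, -1.0625.
f(m₁)=-16.472412109375, f(m₂)=-13.622314453125, f(m₃)=-11.035888671875, f(m₄)=-8.701416015625, f(m₅)=-6.607177734375, f(m₆)=-4.741455078125, f(m₇)=-3.092529296875, f(m₈)=-1.648681640625.
h·[f(m₁) + f(m₂) + f(m₃) + f(m₄) + f(m₅) + f(m₆) + f(m₇) + f(m₈)] = 0.125·(-65.921875) = -8.240234375.

-8.240234375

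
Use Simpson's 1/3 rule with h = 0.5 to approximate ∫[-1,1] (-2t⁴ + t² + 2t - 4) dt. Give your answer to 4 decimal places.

-8.1667

h = (1 − (-1))/4 = 0.5.
Nodes t₀,…,t₄ = -1, -0.5, 0, 0.5, 1.
f(t) = -2t⁴ + t² + 2t - 4: f₀=-7, f₁=-4.875, f₂=-4, f₃=-2.875, f₄=-3.
(h/3)·[f₀ + 4f₁ + 2f₂ + 4f₃ + f₄] = 0.166667·(-49) = -8.1667.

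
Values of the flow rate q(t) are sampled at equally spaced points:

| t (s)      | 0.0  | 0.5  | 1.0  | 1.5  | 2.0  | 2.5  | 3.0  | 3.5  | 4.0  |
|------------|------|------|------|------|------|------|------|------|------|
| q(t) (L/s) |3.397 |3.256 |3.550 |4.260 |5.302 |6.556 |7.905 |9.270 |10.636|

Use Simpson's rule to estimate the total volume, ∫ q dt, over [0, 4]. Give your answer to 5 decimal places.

23.48583

h = 0.5, n = 8.
(h/3)·[y₀ + 4y₁ + 2y₂ + 4y₃ + 2y₄ + 4y₅ + 2y₆ + 4y₇ + y₈] = 0.166667·(140.915) = 23.48583.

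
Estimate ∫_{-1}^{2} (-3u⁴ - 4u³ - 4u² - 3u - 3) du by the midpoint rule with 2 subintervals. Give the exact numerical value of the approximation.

-45.87890625

h = (2 − (-1))/2 = 1.5.
Midpoints m₁,…,m₂ = -0.25, 1.25.
f(m₁)=-2.44921875, f(m₂)=-28.13671875.
h·[f(m₁) + f(m₂)] = 1.5·(-30.5859375) = -45.87890625.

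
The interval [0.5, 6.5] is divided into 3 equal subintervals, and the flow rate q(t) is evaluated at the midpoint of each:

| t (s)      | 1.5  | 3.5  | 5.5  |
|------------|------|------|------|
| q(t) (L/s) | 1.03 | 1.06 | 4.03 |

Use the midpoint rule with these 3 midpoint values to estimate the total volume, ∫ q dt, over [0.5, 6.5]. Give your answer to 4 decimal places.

12.2400

h = 2, n = 3.
h·[y(m₁) + y(m₂) + y(m₃)] = 2·(6.12) = 12.2400.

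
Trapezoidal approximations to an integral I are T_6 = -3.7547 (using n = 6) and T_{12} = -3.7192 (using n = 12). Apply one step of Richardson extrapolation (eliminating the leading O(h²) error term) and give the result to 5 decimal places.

-3.70737

R = (4·T_{12} − T_6) / 3 = (4·(-3.7192) − (-3.7547))/3 = (-11.1221)/3 = -3.70737.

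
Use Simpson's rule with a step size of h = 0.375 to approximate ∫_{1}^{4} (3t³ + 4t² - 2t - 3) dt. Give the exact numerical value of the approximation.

251.25

h = (4 − 1)/8 = 0.375.
Nodes t₀,…,t₈ = 1, 1.375, 1.75, 2.125, 2.5, 2.875, 3.25, 3.625, 4.
f(t) = 3t³ + 4t² - 2t - 3: f₀=2, f₁=9.611328125, f₂=21.828125, f₃=39.599609375, f₄=63.875, f₅=95.603515625, f₆=135.734375, f₇=185.216796875, f₈=245.
(h/3)·[f₀ + 4f₁ + 2f₂ + 4f₃ + 2f₄ + 4f₅ + 2f₆ + 4f₇ + f₈] = 0.125·(2010) = 251.25.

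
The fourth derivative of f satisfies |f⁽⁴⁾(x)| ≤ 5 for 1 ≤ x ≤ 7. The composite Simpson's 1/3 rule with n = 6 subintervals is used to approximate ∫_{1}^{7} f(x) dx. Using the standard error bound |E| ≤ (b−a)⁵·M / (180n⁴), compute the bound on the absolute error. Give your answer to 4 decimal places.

|E| ≤ (6)⁵·5 / (180·6⁴) = 38880/233280 = 0.1667.

0.1667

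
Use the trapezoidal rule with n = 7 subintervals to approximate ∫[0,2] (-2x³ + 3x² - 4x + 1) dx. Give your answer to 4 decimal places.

h = (2 − 0)/7 = 0.285714.
Nodes x₀,…,x₇ = 0, 0.285714, 0.571429, 0.857143, 1.142857, 1.428571, 1.714286, 2.
f(x) = -2x³ + 3x² - 4x + 1: f₀=1, f₁=0.055394, f₂=-0.679300, f₃=-1.483965, f₄=-2.638484, f₅=-4.422741, f₆=-7.116618, f₇=-11.
(h/2)·[f₀ + 2f₁ + 2f₂ + 2f₃ + 2f₄ + 2f₅ + 2f₆ + f₇] = 0.142857·(-42.571429) = -6.0816.

-6.0816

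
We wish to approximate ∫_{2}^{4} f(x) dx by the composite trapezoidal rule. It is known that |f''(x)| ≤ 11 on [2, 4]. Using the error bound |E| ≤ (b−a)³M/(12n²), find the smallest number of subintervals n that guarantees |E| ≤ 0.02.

Need 88/(12n²) ≤ 0.02.
n² ≥ 88/(12·0.02) = 366.667 ⇒ n ≥ 19.1485, so the smallest n is 20.

20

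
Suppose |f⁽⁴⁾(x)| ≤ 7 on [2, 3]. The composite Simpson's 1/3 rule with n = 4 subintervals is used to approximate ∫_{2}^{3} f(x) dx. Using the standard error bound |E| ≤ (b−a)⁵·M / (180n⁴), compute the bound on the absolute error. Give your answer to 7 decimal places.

|E| ≤ (1)⁵·7 / (180·4⁴) = 7/46080 = 0.0001519.

0.0001519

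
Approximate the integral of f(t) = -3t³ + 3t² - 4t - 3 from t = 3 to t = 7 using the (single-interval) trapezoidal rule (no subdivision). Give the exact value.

T = (b−a)/2 · [f(3) + f(7)] = 2·[(-69) + (-913)] = -1964.

-1964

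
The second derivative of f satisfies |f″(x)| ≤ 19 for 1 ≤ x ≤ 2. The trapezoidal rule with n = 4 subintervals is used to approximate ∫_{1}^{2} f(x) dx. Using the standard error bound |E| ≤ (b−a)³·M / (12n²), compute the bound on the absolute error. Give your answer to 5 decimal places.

|E| ≤ (1)³·19 / (12·4²) = 19/192 = 0.09896.

0.09896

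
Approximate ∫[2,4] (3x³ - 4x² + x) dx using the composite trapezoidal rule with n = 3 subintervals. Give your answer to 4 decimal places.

h = (4 − 2)/3 = 0.666667.
Nodes x₀,…,x₃ = 2, 2.666667, 3.333333, 4.
f(x) = 3x³ - 4x² + x: f₀=10, f₁=31.111111, f₂=70, f₃=132.
(h/2)·[f₀ + 2f₁ + 2f₂ + f₃] = 0.333333·(344.222222) = 114.7407.

114.7407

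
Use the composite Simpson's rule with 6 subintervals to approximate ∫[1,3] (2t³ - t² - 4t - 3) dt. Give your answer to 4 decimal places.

9.3333

h = (3 − 1)/6 = 0.333333.
Nodes t₀,…,t₆ = 1, 1.333333, 1.666667, 2, 2.333333, 2.666667, 3.
f(t) = 2t³ - t² - 4t - 3: f₀=-6, f₁=-5.370370, f₂=-3.185185, f₃=1, f₄=7.629630, f₅=17.148148, f₆=30.
(h/3)·[f₀ + 4f₁ + 2f₂ + 4f₃ + 2f₄ + 4f₅ + f₆] = 0.111111·(84) = 9.3333.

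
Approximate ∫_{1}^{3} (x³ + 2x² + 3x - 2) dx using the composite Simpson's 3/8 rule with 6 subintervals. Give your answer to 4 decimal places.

45.3333

h = (3 − 1)/6 = 0.333333.
Nodes x₀,…,x₆ = 1, 1.333333, 1.666667, 2, 2.333333, 2.666667, 3.
f(x) = x³ + 2x² + 3x - 2: f₀=4, f₁=7.925926, f₂=13.185185, f₃=20, f₄=28.592593, f₅=39.185185, f₆=52.
(3h/8)·[f₀ + 3f₁ + 3f₂ + 2f₃ + 3f₄ + 3f₅ + f₆] = 0.125·(362.666667) = 45.3333.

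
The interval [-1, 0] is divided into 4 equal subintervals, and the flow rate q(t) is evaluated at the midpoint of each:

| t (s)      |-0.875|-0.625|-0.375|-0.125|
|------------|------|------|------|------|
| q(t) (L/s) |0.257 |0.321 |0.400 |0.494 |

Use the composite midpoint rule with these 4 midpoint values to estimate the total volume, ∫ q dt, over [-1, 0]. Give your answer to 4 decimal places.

0.3680

h = 0.25, n = 4.
h·[y(m₁) + y(m₂) + y(m₃) + y(m₄)] = 0.25·(1.472) = 0.3680.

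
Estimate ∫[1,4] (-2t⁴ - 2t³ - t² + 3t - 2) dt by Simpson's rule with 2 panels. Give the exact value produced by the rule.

-545.25

h = (4 − 1)/2 = 1.5.
Nodes t₀,…,t₂ = 1, 2.5, 4.
f(t) = -2t⁴ - 2t³ - t² + 3t - 2: f₀=-4, f₁=-110.125, f₂=-646.
(h/3)·[f₀ + 4f₁ + f₂] = 0.5·(-1090.5) = -545.25.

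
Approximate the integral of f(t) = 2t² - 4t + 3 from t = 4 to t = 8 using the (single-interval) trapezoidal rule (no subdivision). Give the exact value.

T = (b−a)/2 · [f(4) + f(8)] = 2·[19 + 99] = 236.

236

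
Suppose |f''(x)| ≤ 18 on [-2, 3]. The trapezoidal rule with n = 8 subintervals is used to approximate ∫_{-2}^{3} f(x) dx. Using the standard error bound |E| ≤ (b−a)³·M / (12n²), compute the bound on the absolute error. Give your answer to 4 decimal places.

|E| ≤ (5)³·18 / (12·8²) = 2250/768 = 2.9297.

2.9297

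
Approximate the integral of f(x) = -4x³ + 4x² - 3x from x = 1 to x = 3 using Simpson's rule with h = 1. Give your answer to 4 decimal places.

h = (3 − 1)/2 = 1.
Nodes x₀,…,x₂ = 1, 2, 3.
f(x) = -4x³ + 4x² - 3x: f₀=-3, f₁=-22, f₂=-81.
(h/3)·[f₀ + 4f₁ + f₂] = 0.333333·(-172) = -57.3333.

-57.3333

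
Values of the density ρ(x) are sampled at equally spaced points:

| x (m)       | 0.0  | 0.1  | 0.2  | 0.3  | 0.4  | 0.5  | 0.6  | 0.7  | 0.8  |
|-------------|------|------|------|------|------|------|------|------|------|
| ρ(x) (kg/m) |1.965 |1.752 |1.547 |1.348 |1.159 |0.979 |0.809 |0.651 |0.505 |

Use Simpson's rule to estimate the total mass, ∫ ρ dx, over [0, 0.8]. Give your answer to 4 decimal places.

h = 0.1, n = 8.
(h/3)·[y₀ + 4y₁ + 2y₂ + 4y₃ + 2y₄ + 4y₅ + 2y₆ + 4y₇ + y₈] = 0.033333·(28.420) = 0.9473.

0.9473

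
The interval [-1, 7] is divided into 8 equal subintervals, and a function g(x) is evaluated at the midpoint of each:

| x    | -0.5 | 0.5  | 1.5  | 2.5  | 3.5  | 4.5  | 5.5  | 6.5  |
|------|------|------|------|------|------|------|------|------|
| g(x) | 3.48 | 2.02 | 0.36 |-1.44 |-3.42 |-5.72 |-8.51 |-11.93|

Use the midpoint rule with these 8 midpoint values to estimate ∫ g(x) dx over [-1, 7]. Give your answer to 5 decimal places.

h = 1, n = 8.
h·[y(m₁) + y(m₂) + y(m₃) + y(m₄) + y(m₅) + y(m₆) + y(m₇) + y(m₈)] = 1·(-25.16) = -25.16000.

-25.16000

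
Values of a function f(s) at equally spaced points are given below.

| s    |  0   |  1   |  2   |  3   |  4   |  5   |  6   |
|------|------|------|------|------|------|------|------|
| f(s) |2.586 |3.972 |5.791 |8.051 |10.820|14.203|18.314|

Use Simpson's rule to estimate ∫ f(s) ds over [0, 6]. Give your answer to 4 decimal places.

h = 1, n = 6.
(h/3)·[y₀ + 4y₁ + 2y₂ + 4y₃ + 2y₄ + 4y₅ + y₆] = 0.333333·(159.026) = 53.0087.

53.0087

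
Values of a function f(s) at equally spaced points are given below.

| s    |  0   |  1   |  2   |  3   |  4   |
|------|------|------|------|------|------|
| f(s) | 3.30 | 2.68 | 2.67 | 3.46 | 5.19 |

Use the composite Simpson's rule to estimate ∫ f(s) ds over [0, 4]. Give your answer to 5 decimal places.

12.79667

h = 1, n = 4.
(h/3)·[y₀ + 4y₁ + 2y₂ + 4y₃ + y₄] = 0.333333·(38.39) = 12.79667.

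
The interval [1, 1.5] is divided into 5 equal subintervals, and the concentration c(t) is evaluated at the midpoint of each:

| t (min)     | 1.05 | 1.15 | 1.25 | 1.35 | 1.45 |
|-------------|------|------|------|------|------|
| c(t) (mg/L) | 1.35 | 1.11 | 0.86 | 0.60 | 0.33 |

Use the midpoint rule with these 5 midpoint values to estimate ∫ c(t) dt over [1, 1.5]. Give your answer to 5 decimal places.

0.42500

h = 0.1, n = 5.
h·[y(m₁) + y(m₂) + y(m₃) + y(m₄) + y(m₅)] = 0.1·(4.25) = 0.42500.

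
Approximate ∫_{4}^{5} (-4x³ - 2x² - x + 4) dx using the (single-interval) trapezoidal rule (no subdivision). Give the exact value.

-419.5

T = (b−a)/2 · [f(4) + f(5)] = 0.5·[(-288) + (-551)] = -419.5.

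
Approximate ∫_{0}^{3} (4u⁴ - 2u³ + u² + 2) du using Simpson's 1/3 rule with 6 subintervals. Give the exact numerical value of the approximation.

h = (3 − 0)/6 = 0.5.
Nodes u₀,…,u₆ = 0, 0.5, 1, 1.5, 2, 2.5, 3.
f(u) = 4u⁴ - 2u³ + u² + 2: f₀=2, f₁=2.25, f₂=5, f₃=17.75, f₄=54, f₅=133.25, f₆=281.
(h/3)·[f₀ + 4f₁ + 2f₂ + 4f₃ + 2f₄ + 4f₅ + f₆] = 0.166667·(1014) = 169.

169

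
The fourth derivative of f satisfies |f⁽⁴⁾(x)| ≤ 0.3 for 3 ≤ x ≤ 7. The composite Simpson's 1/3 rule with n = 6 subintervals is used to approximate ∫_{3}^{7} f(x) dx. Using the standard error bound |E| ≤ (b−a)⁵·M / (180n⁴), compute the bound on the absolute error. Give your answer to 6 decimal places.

|E| ≤ (4)⁵·0.3 / (180·6⁴) = 307.2/233280 = 0.001317.

0.001317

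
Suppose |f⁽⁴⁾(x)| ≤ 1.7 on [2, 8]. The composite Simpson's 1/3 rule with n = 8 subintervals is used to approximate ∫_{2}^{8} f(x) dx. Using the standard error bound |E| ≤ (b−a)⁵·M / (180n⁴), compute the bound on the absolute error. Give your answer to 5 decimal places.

0.01793

|E| ≤ (6)⁵·1.7 / (180·8⁴) = 13219.2/737280 = 0.01793.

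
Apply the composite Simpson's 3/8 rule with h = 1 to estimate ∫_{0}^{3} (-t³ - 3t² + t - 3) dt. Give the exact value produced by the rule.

-51.75

h = (3 − 0)/3 = 1.
Nodes t₀,…,t₃ = 0, 1, 2, 3.
f(t) = -t³ - 3t² + t - 3: f₀=-3, f₁=-6, f₂=-21, f₃=-54.
(3h/8)·[f₀ + 3f₁ + 3f₂ + f₃] = 0.375·(-138) = -51.75.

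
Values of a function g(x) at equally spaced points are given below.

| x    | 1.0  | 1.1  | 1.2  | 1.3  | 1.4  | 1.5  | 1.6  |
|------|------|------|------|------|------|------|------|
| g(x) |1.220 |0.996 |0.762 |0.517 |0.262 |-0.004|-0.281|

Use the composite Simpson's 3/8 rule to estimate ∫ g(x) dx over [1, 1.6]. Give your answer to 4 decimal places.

0.3008

h = 0.1, n = 6.
(3h/8)·[y₀ + 3y₁ + 3y₂ + 2y₃ + 3y₄ + 3y₅ + y₆] = 0.0375·(8.021) = 0.3008.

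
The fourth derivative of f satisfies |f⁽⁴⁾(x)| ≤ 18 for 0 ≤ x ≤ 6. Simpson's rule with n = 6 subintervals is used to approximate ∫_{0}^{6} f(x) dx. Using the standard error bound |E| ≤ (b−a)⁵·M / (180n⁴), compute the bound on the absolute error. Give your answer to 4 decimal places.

|E| ≤ (6)⁵·18 / (180·6⁴) = 139968/233280 = 0.6000.

0.6000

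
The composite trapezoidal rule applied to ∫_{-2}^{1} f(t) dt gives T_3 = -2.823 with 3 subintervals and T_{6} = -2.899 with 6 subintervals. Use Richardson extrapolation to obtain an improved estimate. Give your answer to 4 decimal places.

-2.9243

R = (4·T_{6} − T_3) / 3 = (4·(-2.899) − (-2.823))/3 = (-8.773)/3 = -2.9243.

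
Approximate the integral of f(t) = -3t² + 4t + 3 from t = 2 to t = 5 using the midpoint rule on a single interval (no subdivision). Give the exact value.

M = (b−a)·f(3.5) = 3·(-19.75) = -59.25.

-59.25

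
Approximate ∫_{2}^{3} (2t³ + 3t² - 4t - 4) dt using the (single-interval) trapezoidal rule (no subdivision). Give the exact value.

T = (b−a)/2 · [f(2) + f(3)] = 0.5·[16 + 65] = 40.5.

40.5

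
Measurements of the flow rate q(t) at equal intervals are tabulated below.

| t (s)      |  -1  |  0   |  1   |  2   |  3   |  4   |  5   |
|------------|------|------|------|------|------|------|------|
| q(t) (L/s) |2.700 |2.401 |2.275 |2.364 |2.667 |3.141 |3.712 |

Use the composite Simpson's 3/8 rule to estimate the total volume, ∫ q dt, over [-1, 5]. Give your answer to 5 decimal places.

15.97200

h = 1, n = 6.
(3h/8)·[y₀ + 3y₁ + 3y₂ + 2y₃ + 3y₄ + 3y₅ + y₆] = 0.375·(42.592) = 15.97200.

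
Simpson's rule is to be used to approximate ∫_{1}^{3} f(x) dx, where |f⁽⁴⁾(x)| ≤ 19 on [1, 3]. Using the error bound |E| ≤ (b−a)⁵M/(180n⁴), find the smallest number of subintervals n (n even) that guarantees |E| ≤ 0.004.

Need 608/(180n⁴) ≤ 0.004.
n⁴ ≥ 608/(180·0.004) = 844.444 ⇒ n ≥ 5.3907, so the smallest even n is 6. (n must be even for Simpson's rule.)

6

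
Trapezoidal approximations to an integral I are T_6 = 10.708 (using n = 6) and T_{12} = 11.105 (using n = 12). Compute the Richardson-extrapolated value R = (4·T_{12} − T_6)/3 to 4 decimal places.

11.2373

R = (4·T_{12} − T_6) / 3 = (4·11.105 − 10.708)/3 = (33.712)/3 = 11.2373.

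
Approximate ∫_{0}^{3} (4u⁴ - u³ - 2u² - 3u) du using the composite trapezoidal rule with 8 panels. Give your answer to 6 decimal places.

147.247559

h = (3 − 0)/8 = 0.375.
Nodes u₀,…,u₈ = 0, 0.375, 0.75, 1.125, 1.5, 1.875, 2.25, 2.625, 3.
f(u) = 4u⁴ - u³ - 2u² - 3u: f₀=0, f₁=-1.3798828125, f₂=-2.53125, f₃=-0.9228515625, f₄=7.875, f₅=30.1904296875, f₆=74.25, f₇=150.1787109375, f₈=270.
(h/2)·[f₀ + 2f₁ + 2f₂ + 2f₃ + 2f₄ + 2f₅ + 2f₆ + 2f₇ + f₈] = 0.1875·(785.3203125) = 147.247559.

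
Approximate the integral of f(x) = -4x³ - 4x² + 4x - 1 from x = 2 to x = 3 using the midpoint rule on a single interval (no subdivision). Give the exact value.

-78.5

M = (b−a)·f(2.5) = 1·(-78.5) = -78.5.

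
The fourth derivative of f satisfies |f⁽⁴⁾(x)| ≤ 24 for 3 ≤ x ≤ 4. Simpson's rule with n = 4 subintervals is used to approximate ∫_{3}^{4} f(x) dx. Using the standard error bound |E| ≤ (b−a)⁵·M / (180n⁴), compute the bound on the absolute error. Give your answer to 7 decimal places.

0.0005208

|E| ≤ (1)⁵·24 / (180·4⁴) = 24/46080 = 0.0005208.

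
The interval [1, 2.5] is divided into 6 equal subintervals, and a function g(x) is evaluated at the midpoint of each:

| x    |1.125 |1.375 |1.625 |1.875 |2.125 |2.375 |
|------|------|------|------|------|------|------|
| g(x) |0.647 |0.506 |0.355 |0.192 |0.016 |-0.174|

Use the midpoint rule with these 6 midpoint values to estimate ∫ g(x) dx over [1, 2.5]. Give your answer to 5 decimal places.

0.38550

h = 0.25, n = 6.
h·[y(m₁) + y(m₂) + y(m₃) + y(m₄) + y(m₅) + y(m₆)] = 0.25·(1.542) = 0.38550.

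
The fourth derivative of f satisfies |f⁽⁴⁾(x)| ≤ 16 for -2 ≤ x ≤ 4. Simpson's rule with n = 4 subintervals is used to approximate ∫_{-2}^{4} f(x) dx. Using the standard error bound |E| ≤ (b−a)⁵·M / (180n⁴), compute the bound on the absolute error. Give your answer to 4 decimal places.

2.7000

|E| ≤ (6)⁵·16 / (180·4⁴) = 124416/46080 = 2.7000.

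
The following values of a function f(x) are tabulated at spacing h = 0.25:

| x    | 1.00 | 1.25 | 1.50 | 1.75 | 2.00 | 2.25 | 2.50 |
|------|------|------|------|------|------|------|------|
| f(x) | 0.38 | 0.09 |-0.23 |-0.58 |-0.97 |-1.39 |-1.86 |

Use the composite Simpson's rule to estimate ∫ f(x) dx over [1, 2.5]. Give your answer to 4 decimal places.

-0.9500

h = 0.25, n = 6.
(h/3)·[y₀ + 4y₁ + 2y₂ + 4y₃ + 2y₄ + 4y₅ + y₆] = 0.083333·(-11.40) = -0.9500.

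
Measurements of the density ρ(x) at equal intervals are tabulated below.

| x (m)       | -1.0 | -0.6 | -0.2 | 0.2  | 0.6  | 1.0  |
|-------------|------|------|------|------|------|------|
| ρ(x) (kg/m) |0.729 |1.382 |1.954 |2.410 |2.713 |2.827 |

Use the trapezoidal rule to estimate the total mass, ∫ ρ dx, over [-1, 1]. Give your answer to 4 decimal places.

h = 0.4, n = 5.
(h/2)·[y₀ + 2y₁ + 2y₂ + 2y₃ + 2y₄ + y₅] = 0.2·(20.474) = 4.0948.

4.0948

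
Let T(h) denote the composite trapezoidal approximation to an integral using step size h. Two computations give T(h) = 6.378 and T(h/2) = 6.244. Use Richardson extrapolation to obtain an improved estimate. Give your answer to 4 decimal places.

6.1993

R = (4·T(h/2) − T(h)) / 3 = (4·6.244 − 6.378)/3 = (18.598)/3 = 6.1993.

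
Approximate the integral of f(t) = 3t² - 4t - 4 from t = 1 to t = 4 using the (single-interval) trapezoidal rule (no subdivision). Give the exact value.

34.5

T = (b−a)/2 · [f(1) + f(4)] = 1.5·[(-5) + 28] = 34.5.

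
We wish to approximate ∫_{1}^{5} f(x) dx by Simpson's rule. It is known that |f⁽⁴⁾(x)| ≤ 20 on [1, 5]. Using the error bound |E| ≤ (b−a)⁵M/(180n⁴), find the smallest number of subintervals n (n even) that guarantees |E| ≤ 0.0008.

20

Need 20480/(180n⁴) ≤ 0.0008.
n⁴ ≥ 20480/(180·0.0008) = 142222 ⇒ n ≥ 19.4197, so the smallest even n is 20. (n must be even for Simpson's rule.)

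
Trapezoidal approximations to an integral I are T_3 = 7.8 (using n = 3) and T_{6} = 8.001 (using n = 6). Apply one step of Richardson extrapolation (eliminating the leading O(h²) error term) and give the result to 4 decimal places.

8.0680

R = (4·T_{6} − T_3) / 3 = (4·8.001 − 7.8)/3 = (24.204)/3 = 8.0680.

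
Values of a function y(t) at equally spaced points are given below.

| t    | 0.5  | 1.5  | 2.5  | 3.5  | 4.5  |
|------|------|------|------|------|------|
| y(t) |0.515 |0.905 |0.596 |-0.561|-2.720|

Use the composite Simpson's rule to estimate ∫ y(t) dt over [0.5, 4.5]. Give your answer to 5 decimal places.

h = 1, n = 4.
(h/3)·[y₀ + 4y₁ + 2y₂ + 4y₃ + y₄] = 0.333333·(0.363) = 0.12100.

0.12100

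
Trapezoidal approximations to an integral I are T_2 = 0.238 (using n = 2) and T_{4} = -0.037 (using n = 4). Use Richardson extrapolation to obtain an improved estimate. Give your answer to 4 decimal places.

R = (4·T_{4} − T_2) / 3 = (4·(-0.037) − 0.238)/3 = (-0.386)/3 = -0.1287.

-0.1287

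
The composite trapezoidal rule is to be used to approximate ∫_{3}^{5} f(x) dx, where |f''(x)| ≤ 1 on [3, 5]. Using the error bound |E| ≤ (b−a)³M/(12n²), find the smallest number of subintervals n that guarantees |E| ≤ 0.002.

Need 8/(12n²) ≤ 0.002.
n² ≥ 8/(12·0.002) = 333.333 ⇒ n ≥ 18.2574, so the smallest n is 19.

19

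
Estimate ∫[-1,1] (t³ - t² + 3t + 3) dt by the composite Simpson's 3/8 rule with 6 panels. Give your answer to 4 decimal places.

h = (1 − (-1))/6 = 0.333333.
Nodes t₀,…,t₆ = -1, -0.666667, -0.333333, 0, 0.333333, 0.666667, 1.
f(t) = t³ - t² + 3t + 3: f₀=-2, f₁=0.259259, f₂=1.851852, f₃=3, f₄=3.925926, f₅=4.851852, f₆=6.
(3h/8)·[f₀ + 3f₁ + 3f₂ + 2f₃ + 3f₄ + 3f₅ + f₆] = 0.125·(42.666667) = 5.3333.

5.3333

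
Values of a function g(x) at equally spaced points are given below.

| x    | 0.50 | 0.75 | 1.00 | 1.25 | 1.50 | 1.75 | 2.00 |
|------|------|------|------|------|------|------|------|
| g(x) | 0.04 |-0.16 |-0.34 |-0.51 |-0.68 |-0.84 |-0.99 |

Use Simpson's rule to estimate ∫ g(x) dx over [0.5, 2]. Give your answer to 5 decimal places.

-0.75250

h = 0.25, n = 6.
(h/3)·[y₀ + 4y₁ + 2y₂ + 4y₃ + 2y₄ + 4y₅ + y₆] = 0.083333·(-9.03) = -0.75250.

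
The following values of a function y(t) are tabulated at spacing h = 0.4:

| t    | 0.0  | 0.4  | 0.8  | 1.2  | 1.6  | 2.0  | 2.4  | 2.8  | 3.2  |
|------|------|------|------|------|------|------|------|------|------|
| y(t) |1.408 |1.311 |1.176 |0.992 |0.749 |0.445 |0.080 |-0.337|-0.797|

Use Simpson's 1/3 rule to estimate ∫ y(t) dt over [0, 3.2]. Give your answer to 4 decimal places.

h = 0.4, n = 8.
(h/3)·[y₀ + 4y₁ + 2y₂ + 4y₃ + 2y₄ + 4y₅ + 2y₆ + 4y₇ + y₈] = 0.133333·(14.265) = 1.9020.

1.9020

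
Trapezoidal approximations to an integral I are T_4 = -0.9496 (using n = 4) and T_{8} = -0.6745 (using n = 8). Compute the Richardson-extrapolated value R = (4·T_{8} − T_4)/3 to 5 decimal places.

R = (4·T_{8} − T_4) / 3 = (4·(-0.6745) − (-0.9496))/3 = (-1.7484)/3 = -0.58280.

-0.58280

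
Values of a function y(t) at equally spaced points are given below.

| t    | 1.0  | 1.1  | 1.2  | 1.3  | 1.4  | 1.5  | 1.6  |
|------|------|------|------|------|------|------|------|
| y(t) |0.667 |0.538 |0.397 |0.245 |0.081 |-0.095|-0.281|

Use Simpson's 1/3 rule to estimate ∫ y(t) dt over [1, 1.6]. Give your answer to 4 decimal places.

h = 0.1, n = 6.
(h/3)·[y₀ + 4y₁ + 2y₂ + 4y₃ + 2y₄ + 4y₅ + y₆] = 0.033333·(4.094) = 0.1365.

0.1365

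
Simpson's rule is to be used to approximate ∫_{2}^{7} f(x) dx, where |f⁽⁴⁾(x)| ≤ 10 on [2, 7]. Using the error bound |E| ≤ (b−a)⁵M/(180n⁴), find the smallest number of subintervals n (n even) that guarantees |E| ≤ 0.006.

Need 31250/(180n⁴) ≤ 0.006.
n⁴ ≥ 31250/(180·0.006) = 28935.2 ⇒ n ≥ 13.0424, so the smallest even n is 14. (n must be even for Simpson's rule.)

14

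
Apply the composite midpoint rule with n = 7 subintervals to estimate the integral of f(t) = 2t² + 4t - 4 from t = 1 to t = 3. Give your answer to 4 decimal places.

h = (3 − 1)/7 = 0.285714.
Midpoints m₁,…,m₇ = 1.142857, 1.428571, 1.714286, 2, 2.285714, 2.571429, 2.857143.
f(m₁)=3.183673, f(m₂)=5.795918, f(m₃)=8.734694, f(m₄)=12, f(m₅)=15.591837, f(m₆)=19.510204, f(m₇)=23.755102.
h·[f(m₁) + f(m₂) + f(m₃) + f(m₄) + f(m₅) + f(m₆) + f(m₇)] = 0.285714·(88.571429) = 25.3061.

25.3061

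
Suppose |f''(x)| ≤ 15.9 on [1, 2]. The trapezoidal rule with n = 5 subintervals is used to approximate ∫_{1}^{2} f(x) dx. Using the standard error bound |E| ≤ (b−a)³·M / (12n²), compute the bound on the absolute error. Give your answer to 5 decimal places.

|E| ≤ (1)³·15.9 / (12·5²) = 15.9/300 = 0.05300.

0.05300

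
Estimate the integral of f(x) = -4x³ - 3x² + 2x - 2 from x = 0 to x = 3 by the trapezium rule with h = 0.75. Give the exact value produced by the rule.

-110.90625

h = (3 − 0)/4 = 0.75.
Nodes x₀,…,x₄ = 0, 0.75, 1.5, 2.25, 3.
f(x) = -4x³ - 3x² + 2x - 2: f₀=-2, f₁=-3.875, f₂=-19.25, f₃=-58.25, f₄=-131.
(h/2)·[f₀ + 2f₁ + 2f₂ + 2f₃ + f₄] = 0.375·(-295.75) = -110.90625.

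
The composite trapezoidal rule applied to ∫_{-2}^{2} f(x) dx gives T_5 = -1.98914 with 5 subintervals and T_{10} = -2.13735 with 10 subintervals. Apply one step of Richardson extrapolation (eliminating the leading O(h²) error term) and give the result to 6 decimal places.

R = (4·T_{10} − T_5) / 3 = (4·(-2.13735) − (-1.98914))/3 = (-6.56026)/3 = -2.186753.

-2.186753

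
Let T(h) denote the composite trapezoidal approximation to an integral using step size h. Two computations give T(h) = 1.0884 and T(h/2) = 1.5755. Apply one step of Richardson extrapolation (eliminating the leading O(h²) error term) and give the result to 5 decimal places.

R = (4·T(h/2) − T(h)) / 3 = (4·1.5755 − 1.0884)/3 = (5.2136)/3 = 1.73787.

1.73787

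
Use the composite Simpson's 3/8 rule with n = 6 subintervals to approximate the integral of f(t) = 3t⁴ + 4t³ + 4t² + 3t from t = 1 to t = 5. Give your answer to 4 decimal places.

h = (5 − 1)/6 = 0.666667.
Nodes t₀,…,t₆ = 1, 1.666667, 2.333333, 3, 3.666667, 4.333333, 5.
f(t) = 3t⁴ + 4t³ + 4t² + 3t: f₀=14, f₁=57.777778, f₂=168.518519, f₃=396, f₄=804.222222, f₅=1471.407407, f₆=2490.
(3h/8)·[f₀ + 3f₁ + 3f₂ + 2f₃ + 3f₄ + 3f₅ + f₆] = 0.25·(10801.777778) = 2700.4444.

2700.4444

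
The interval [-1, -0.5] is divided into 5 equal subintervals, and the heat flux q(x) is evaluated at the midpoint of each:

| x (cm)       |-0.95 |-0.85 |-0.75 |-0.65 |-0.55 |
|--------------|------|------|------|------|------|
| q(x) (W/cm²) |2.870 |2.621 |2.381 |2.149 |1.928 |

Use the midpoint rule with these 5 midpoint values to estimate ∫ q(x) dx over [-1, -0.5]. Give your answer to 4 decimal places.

1.1949

h = 0.1, n = 5.
h·[y(m₁) + y(m₂) + y(m₃) + y(m₄) + y(m₅)] = 0.1·(11.949) = 1.1949.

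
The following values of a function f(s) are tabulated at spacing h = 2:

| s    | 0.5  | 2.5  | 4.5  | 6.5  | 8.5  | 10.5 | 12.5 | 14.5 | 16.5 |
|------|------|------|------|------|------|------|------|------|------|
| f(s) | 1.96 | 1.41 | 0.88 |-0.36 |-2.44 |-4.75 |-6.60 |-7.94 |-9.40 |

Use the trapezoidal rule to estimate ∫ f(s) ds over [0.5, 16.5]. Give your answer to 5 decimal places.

h = 2, n = 8.
(h/2)·[y₀ + 2y₁ + 2y₂ + 2y₃ + 2y₄ + 2y₅ + 2y₆ + 2y₇ + y₈] = 1·(-47.04) = -47.04000.

-47.04000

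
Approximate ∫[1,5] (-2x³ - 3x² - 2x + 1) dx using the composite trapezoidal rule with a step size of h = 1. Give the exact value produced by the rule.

-470

h = (5 − 1)/4 = 1.
Nodes x₀,…,x₄ = 1, 2, 3, 4, 5.
f(x) = -2x³ - 3x² - 2x + 1: f₀=-6, f₁=-31, f₂=-86, f₃=-183, f₄=-334.
(h/2)·[f₀ + 2f₁ + 2f₂ + 2f₃ + f₄] = 0.5·(-940) = -470.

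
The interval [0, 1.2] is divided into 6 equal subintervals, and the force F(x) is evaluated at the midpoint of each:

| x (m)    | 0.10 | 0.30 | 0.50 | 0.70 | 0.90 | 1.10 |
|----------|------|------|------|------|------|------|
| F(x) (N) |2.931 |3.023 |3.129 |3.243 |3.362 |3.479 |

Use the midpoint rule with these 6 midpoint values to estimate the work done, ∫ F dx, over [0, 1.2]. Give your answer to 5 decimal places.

h = 0.2, n = 6.
h·[y(m₁) + y(m₂) + y(m₃) + y(m₄) + y(m₅) + y(m₆)] = 0.2·(19.167) = 3.83340.

3.83340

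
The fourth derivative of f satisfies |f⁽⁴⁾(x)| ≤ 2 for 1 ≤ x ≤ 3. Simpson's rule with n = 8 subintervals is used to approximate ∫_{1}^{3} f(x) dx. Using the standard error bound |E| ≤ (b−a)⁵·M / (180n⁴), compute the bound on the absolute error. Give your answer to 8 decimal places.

0.00008681

|E| ≤ (2)⁵·2 / (180·8⁴) = 64/737280 = 0.00008681.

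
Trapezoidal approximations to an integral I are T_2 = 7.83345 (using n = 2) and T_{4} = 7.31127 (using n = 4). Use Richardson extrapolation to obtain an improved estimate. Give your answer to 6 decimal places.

R = (4·T_{4} − T_2) / 3 = (4·7.31127 − 7.83345)/3 = (21.41163)/3 = 7.137210.

7.137210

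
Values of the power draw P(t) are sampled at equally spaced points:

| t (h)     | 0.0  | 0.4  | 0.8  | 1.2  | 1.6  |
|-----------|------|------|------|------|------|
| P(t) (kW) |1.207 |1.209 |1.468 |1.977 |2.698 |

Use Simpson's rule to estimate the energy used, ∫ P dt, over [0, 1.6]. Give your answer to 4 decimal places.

h = 0.4, n = 4.
(h/3)·[y₀ + 4y₁ + 2y₂ + 4y₃ + y₄] = 0.133333·(19.585) = 2.6113.

2.6113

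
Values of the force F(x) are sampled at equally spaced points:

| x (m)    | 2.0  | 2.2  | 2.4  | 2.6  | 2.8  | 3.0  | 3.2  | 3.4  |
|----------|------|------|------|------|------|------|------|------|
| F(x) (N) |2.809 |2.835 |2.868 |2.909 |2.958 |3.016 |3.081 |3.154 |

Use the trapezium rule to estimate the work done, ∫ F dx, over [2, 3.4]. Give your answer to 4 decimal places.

4.1297

h = 0.2, n = 7.
(h/2)·[y₀ + 2y₁ + 2y₂ + 2y₃ + 2y₄ + 2y₅ + 2y₆ + y₇] = 0.1·(41.297) = 4.1297.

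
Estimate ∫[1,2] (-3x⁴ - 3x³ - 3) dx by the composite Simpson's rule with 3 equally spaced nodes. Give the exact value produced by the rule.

h = (2 − 1)/2 = 0.5.
Nodes x₀,…,x₂ = 1, 1.5, 2.
f(x) = -3x⁴ - 3x³ - 3: f₀=-9, f₁=-28.3125, f₂=-75.
(h/3)·[f₀ + 4f₁ + f₂] = 0.166667·(-197.25) = -32.875.

-32.875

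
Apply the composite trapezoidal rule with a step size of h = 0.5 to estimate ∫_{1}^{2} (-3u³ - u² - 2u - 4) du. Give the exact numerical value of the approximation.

h = (2 − 1)/2 = 0.5.
Nodes u₀,…,u₂ = 1, 1.5, 2.
f(u) = -3u³ - u² - 2u - 4: f₀=-10, f₁=-19.375, f₂=-36.
(h/2)·[f₀ + 2f₁ + f₂] = 0.25·(-84.75) = -21.1875.

-21.1875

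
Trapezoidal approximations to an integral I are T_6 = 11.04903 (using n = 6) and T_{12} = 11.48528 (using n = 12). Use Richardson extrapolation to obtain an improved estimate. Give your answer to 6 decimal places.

11.630697

R = (4·T_{12} − T_6) / 3 = (4·11.48528 − 11.04903)/3 = (34.89209)/3 = 11.630697.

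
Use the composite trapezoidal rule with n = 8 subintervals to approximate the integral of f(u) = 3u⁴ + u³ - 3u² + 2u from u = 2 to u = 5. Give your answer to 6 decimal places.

1929.024536

h = (5 − 2)/8 = 0.375.
Nodes u₀,…,u₈ = 2, 2.375, 2.75, 3.125, 3.5, 3.875, 4.25, 4.625, 5.
f(u) = 3u⁴ + u³ - 3u² + 2u: f₀=48, f₁=96.674560546875, f₂=175.18359375, f₃=293.572998046875, f₄=463.3125, f₅=697.295654296875, f₆=1009.83984375, f₇=1416.686279296875, f₈=1935.
(h/2)·[f₀ + 2f₁ + 2f₂ + 2f₃ + 2f₄ + 2f₅ + 2f₆ + 2f₇ + f₈] = 0.1875·(10288.130859375) = 1929.024536.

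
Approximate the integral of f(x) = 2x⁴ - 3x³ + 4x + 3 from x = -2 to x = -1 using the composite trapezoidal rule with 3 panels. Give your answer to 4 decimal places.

h = (-1 − (-2))/3 = 0.333333.
Nodes x₀,…,x₃ = -2, -1.666667, -1.333333, -1.
f(x) = 2x⁴ - 3x³ + 4x + 3: f₀=51, f₁=25.654321, f₂=11.098765, f₃=4.
(h/2)·[f₀ + 2f₁ + 2f₂ + f₃] = 0.166667·(128.506173) = 21.4177.

21.4177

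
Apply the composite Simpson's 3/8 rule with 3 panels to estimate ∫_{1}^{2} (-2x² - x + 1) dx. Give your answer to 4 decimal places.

h = (2 − 1)/3 = 0.333333.
Nodes x₀,…,x₃ = 1, 1.333333, 1.666667, 2.
f(x) = -2x² - x + 1: f₀=-2, f₁=-3.888889, f₂=-6.222222, f₃=-9.
(3h/8)·[f₀ + 3f₁ + 3f₂ + f₃] = 0.125·(-41.333333) = -5.1667.

-5.1667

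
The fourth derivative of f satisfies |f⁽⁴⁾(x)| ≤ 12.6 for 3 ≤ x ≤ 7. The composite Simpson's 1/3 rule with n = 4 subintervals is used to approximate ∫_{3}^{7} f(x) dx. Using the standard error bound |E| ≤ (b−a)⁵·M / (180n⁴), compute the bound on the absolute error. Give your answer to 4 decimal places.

0.2800

|E| ≤ (4)⁵·12.6 / (180·4⁴) = 12902.4/46080 = 0.2800.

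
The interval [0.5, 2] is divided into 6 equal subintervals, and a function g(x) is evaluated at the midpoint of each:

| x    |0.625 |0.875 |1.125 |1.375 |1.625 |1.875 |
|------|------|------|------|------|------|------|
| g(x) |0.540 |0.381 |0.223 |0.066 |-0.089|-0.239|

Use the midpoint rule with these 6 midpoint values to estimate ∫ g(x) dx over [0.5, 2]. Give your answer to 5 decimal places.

0.22050

h = 0.25, n = 6.
h·[y(m₁) + y(m₂) + y(m₃) + y(m₄) + y(m₅) + y(m₆)] = 0.25·(0.882) = 0.22050.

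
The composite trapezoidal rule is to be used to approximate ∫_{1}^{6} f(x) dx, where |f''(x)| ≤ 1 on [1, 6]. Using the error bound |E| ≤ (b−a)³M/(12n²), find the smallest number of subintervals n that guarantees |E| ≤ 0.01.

Need 125/(12n²) ≤ 0.01.
n² ≥ 125/(12·0.01) = 1041.67 ⇒ n ≥ 32.2749, so the smallest n is 33.

33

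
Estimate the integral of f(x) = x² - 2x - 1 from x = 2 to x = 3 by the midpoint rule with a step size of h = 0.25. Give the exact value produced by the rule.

h = (3 − 2)/4 = 0.25.
Midpoints m₁,…,m₄ = 2.125, 2.375, 2.625, 2.875.
f(m₁)=-0.734375, f(m₂)=-0.109375, f(m₃)=0.640625, f(m₄)=1.515625.
h·[f(m₁) + f(m₂) + f(m₃) + f(m₄)] = 0.25·(1.3125) = 0.328125.

0.328125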